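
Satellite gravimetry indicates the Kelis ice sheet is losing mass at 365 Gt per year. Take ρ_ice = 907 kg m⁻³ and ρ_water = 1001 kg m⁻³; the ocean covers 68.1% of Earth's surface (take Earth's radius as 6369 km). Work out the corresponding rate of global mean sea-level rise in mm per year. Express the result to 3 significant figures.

ρ_w = 1001 kg m⁻³. Annual water volume added = 365 Gt / ρ_w = 3.650×10^14 kg / 1001 kg m⁻³ = 3.646×10^11 m³.
Δh per year = 3.646×10^11 / 3.47×10^14 = 1.05×10^-3 m = 1.05 mm.

≈ 1.05 mm/yr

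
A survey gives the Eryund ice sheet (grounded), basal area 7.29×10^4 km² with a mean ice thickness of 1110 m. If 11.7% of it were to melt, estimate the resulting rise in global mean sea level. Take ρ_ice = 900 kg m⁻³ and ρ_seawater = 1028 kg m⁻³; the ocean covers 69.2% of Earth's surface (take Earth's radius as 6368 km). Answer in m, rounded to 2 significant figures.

≈ 0.024 m

Eryund: ice volume = 7.29×10^4 km² × 1110 m = 8.092×10^4 km³; 0.117 × 8.092×10^4 × (900/1028) = 8289 km³ of water.
Spread over 3.53×10^14 m² of ocean, Δh = 8.289×10^12 / 3.53×10^14 = 0.0235 m.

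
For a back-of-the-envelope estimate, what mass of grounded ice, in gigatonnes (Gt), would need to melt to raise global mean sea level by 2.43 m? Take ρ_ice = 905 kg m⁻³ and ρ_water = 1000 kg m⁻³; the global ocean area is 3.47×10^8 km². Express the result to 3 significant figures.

≈ 8.43×10^5 Gt

Required water volume = Δh × A = 2.43 m × 3.47×10^14 m² = 8.432×10^14 m³.
ρ_w = 1000 kg m⁻³, so the mass of water = 8.432×10^14 m³ × 1000 kg m⁻³ = 8.432×10^17 kg = 8.43×10^5 Gt (and the same mass of ice, by conservation).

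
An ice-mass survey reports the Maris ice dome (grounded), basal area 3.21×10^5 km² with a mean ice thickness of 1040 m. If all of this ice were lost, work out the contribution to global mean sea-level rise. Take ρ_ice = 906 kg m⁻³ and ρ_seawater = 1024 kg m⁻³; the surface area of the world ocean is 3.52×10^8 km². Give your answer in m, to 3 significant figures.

≈ 0.839 m

Maris: ice volume = 3.21×10^5 km² × 1040 m = 3.338×10^5 km³; 3.338×10^5 × (906/1024) = 2.954×10^5 km³ of water.
Spread over 3.52×10^14 m² of ocean, Δh = 2.954×10^14 / 3.52×10^14 = 0.839 m.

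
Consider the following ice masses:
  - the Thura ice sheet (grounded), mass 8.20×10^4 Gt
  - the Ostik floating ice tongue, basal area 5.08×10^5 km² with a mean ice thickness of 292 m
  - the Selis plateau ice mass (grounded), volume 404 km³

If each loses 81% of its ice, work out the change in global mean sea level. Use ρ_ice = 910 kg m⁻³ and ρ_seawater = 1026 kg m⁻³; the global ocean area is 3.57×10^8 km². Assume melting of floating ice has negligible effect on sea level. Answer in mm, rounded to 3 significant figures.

Thura: 0.81 × 8.20×10^4 Gt = 6.642×10^16 kg; dividing by ρ_w = 1026 kg m⁻³ gives 6.474×10^13 m³ of water.
The Ostik floating ice tongue is floating and already displaces its own weight of water, so its melt adds essentially nothing to sea level.
Selis: 0.81 × 404 km³ × (910/1026) = 290.2 km³ of water.
Total added water ≈ 6.503×10^13 m³ over 3.57×10^14 m² → Δh = 0.182 m = 182 mm.

≈ 182 mm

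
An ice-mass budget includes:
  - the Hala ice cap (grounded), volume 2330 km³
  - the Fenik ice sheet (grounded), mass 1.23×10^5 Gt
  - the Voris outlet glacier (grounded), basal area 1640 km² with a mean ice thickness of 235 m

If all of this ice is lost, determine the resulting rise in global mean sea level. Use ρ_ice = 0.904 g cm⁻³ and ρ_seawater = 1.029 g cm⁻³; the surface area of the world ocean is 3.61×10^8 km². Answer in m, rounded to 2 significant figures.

≈ 0.34 m

Hala: 2330 km³ × (904/1029) = 2047 km³ of water.
Fenik: 1.23×10^5 Gt = 1.230×10^17 kg; dividing by ρ_w = 1.029 g cm⁻³ = 1029 kg m⁻³ gives 1.195×10^14 m³ of water.
Voris: ice volume = 1640 km² × 235 m = 385.4 km³; 385.4 × (904/1029) = 338.6 km³ of water.
Total added water ≈ 1.219×10^14 m³ over 3.61×10^14 m² → Δh = 0.338 m.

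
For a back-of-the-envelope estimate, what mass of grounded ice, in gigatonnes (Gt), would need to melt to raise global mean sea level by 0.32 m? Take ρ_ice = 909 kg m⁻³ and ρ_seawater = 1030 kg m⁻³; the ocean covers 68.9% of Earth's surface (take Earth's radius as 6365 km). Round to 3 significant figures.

Required water volume = Δh × A = 0.32 m × 3.51×10^14 m² = 1.122×10^14 m³.
ρ_w = 1030 kg m⁻³, so the mass of water = 1.122×10^14 m³ × 1030 kg m⁻³ = 1.156×10^17 kg = 1.16×10^5 Gt (and the same mass of ice, by conservation).

≈ 1.16×10^5 Gt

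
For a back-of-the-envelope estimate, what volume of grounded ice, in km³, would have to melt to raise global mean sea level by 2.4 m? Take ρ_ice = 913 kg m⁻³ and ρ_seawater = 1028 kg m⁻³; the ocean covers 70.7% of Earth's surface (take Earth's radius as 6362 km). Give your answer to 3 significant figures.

≈ 9.72×10^5 km³

Required water volume = Δh × A = 2.4 m × 3.60×10^14 m² = 8.630×10^14 m³ = 8.630×10^5 km³.
Ice volume = water volume × ρ_w/ρ_ice = 8.630×10^5 × 1028/913 = 9.72×10^5 km³.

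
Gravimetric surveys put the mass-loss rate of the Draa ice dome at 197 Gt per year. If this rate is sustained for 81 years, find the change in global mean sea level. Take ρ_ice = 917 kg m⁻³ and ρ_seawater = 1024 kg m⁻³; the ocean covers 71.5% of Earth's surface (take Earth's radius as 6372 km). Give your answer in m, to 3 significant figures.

≈ 0.0427 m

Total mass lost = 197 Gt/yr × 81 yr = 1.596×10^4 Gt = 1.596×10^16 kg.
ρ_w = 1024 kg m⁻³, so water volume = 1.596×10^16 / 1024 = 1.558×10^13 m³.
Δh = 1.558×10^13 / 3.65×10^14 = 0.0427 m.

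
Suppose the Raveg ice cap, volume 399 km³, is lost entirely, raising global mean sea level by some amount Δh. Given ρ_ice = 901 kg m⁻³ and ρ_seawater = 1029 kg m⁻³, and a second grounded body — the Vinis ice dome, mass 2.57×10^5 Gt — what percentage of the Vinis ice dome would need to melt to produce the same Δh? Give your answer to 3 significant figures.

Equal sea-level rise means equal mass of meltwater, i.e. equal mass of ice lost.
Ice mass of Raveg: 3.595×10^14 kg; ice mass of Vinis: 2.570×10^17 kg.
Fraction required = 3.595×10^14 / 2.570×10^17 = 1.40×10^-3 → 0.140 %.

≈ 0.140 %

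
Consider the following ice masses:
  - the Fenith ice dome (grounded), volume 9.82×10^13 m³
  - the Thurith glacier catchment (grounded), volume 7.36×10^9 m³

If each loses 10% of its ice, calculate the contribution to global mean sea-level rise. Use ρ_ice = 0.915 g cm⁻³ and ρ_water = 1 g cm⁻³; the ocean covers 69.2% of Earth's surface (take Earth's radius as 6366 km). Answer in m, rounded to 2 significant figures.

Fenith: 0.1 × 9.82×10^13 m³ × (915/1000) = 8.985×10^12 m³ of water.
Thurith: 0.1 × 7.36×10^9 m³ × (915/1000) = 6.734×10^8 m³ of water.
Total added water ≈ 8.986×10^12 m³ over 3.52×10^14 m² → Δh = 0.0255 m.

≈ 0.025 m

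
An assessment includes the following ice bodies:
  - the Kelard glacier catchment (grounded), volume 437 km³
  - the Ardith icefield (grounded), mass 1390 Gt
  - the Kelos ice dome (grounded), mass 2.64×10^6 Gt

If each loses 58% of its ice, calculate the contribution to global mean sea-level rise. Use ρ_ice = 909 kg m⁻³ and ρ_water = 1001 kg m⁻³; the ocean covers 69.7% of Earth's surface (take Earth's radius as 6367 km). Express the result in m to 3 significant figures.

Kelard: 0.58 × 437 km³ × (909/1001) = 230.2 km³ of water.
Ardith: 0.58 × 1390 Gt = 8.062×10^14 kg; dividing by ρ_w = 1001 kg m⁻³ gives 8.054×10^11 m³ of water.
Kelos: 0.58 × 2.64×10^6 Gt = 1.531×10^18 kg; dividing by ρ_w = 1001 kg m⁻³ gives 1.530×10^15 m³ of water.
Total added water ≈ 1.531×10^15 m³ over 3.55×10^14 m² → Δh = 4.31 m.

≈ 4.31 m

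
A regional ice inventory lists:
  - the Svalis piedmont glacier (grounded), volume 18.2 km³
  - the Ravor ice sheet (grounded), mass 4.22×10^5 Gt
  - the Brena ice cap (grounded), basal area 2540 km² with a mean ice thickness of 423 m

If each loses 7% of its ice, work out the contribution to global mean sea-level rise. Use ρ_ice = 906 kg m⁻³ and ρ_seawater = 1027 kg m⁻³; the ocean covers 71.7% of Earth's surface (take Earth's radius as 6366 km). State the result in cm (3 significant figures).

≈ 7.90 cm

Svalis: 0.07 × 18.2 km³ × (906/1027) = 1.124 km³ of water.
Ravor: 0.07 × 4.22×10^5 Gt = 2.954×10^16 kg; dividing by ρ_w = 1027 kg m⁻³ gives 2.876×10^13 m³ of water.
Brena: ice volume = 2540 km² × 423 m = 1074 km³; 0.07 × 1074 × (906/1027) = 66.35 km³ of water.
Total added water ≈ 2.883×10^13 m³ over 3.65×10^14 m² → Δh = 0.0790 m = 7.90 cm.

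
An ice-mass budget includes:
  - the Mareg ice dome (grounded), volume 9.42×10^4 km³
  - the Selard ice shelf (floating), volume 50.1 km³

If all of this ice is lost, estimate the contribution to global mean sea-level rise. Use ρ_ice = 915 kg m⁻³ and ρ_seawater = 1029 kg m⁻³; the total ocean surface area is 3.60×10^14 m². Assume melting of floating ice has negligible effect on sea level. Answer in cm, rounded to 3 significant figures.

Mareg: 9.42×10^4 km³ × (915/1029) = 8.376×10^4 km³ of water.
The Selard ice shelf is floating and already displaces its own weight of water, so its melt adds essentially nothing to sea level.
Total added water ≈ 8.376×10^13 m³ over 3.60×10^14 m² → Δh = 0.233 m = 23.3 cm.

≈ 23.3 cm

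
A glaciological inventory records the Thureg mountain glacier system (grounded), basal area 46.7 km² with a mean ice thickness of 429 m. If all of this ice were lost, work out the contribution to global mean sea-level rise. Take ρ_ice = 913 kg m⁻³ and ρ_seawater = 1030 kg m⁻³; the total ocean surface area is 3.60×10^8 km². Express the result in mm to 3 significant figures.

Thureg: ice volume = 46.7 km² × 429 m = 20.03 km³; 20.03 × (913/1030) = 17.76 km³ of water.
Spread over 3.60×10^14 m² of ocean, Δh = 1.776×10^10 / 3.60×10^14 = 4.93×10^-5 m = 0.0493 mm.

≈ 0.0493 mm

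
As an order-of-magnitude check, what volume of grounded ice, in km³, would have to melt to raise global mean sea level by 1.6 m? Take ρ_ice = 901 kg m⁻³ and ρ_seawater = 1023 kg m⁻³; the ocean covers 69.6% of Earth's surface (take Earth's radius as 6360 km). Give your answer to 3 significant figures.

Required water volume = Δh × A = 1.6 m × 3.54×10^14 m² = 5.660×10^14 m³ = 5.660×10^5 km³.
Ice volume = water volume × ρ_w/ρ_ice = 5.660×10^5 × 1023/901 = 6.43×10^5 km³.

≈ 6.43×10^5 km³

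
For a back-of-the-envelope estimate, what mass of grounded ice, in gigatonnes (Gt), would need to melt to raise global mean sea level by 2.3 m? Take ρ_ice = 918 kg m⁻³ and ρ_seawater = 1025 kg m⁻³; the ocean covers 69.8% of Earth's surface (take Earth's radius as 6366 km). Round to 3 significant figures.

≈ 8.38×10^5 Gt

Required water volume = Δh × A = 2.3 m × 3.55×10^14 m² = 8.176×10^14 m³.
ρ_w = 1025 kg m⁻³, so the mass of water = 8.176×10^14 m³ × 1025 kg m⁻³ = 8.380×10^17 kg = 8.38×10^5 Gt (and the same mass of ice, by conservation).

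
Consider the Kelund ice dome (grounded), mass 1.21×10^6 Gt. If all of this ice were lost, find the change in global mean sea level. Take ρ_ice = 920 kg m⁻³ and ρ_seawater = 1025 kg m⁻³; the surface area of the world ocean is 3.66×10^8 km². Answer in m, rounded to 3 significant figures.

≈ 3.23 m

Kelund: 1.21×10^6 Gt = 1.210×10^18 kg; dividing by ρ_w = 1025 kg m⁻³ gives 1.180×10^15 m³ of water.
Spread over 3.66×10^14 m² of ocean, Δh = 1.180×10^15 / 3.66×10^14 = 3.23 m.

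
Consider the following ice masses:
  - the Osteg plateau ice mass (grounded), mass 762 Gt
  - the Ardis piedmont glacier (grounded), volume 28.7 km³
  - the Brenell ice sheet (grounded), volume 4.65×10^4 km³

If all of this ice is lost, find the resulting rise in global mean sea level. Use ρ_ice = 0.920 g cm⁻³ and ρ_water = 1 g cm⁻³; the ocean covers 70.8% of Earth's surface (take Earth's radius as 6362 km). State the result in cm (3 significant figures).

Osteg: 762 Gt = 7.620×10^14 kg; dividing by ρ_w = 1 g cm⁻³ = 1000 kg m⁻³ gives 7.620×10^11 m³ of water.
Ardis: 28.7 km³ × (920/1000) = 26.40 km³ of water.
Brenell: 4.65×10^4 km³ × (920/1000) = 4.278×10^4 km³ of water.
Total added water ≈ 4.357×10^13 m³ over 3.60×10^14 m² → Δh = 0.121 m = 12.1 cm.

≈ 12.1 cm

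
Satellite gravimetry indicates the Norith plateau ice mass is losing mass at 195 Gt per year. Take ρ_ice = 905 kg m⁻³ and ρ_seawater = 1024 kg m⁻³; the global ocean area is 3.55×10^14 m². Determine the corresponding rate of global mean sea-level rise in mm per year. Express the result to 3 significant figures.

ρ_w = 1024 kg m⁻³. Annual water volume added = 195 Gt / ρ_w = 1.950×10^14 kg / 1024 kg m⁻³ = 1.904×10^11 m³.
Δh per year = 1.904×10^11 / 3.55×10^14 = 5.36×10^-4 m = 0.536 mm.

≈ 0.536 mm/yr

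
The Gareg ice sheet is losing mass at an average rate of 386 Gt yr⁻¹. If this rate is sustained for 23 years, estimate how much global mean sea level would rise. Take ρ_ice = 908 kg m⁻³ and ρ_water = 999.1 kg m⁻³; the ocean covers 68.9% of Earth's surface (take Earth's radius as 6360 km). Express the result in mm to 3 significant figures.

≈ 25.4 mm

Total mass lost = 386 Gt/yr × 23 yr = 8878 Gt = 8.878×10^15 kg.
ρ_w = 999.1 kg m⁻³, so water volume = 8.878×10^15 / 999.1 = 8.886×10^12 m³.
Δh = 8.886×10^12 / 3.50×10^14 = 0.0254 m = 25.4 mm.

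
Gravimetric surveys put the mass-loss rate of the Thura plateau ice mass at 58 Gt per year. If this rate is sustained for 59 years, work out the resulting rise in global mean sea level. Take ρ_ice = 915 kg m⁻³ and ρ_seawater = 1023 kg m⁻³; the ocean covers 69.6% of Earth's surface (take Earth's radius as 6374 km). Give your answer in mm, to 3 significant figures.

≈ 9.41 mm

Total mass lost = 58 Gt/yr × 59 yr = 3422 Gt = 3.422×10^15 kg.
ρ_w = 1023 kg m⁻³, so water volume = 3.422×10^15 / 1023 = 3.345×10^12 m³.
Δh = 3.345×10^12 / 3.55×10^14 = 9.41×10^-3 m = 9.41 mm.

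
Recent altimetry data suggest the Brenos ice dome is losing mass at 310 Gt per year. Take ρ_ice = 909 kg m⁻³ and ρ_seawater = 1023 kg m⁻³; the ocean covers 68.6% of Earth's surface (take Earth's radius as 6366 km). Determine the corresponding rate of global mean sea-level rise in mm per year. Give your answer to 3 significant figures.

ρ_w = 1023 kg m⁻³. Annual water volume added = 310 Gt / ρ_w = 3.100×10^14 kg / 1023 kg m⁻³ = 3.030×10^11 m³.
Δh per year = 3.030×10^11 / 3.49×10^14 = 8.67×10^-4 m = 0.867 mm.

≈ 0.867 mm/yr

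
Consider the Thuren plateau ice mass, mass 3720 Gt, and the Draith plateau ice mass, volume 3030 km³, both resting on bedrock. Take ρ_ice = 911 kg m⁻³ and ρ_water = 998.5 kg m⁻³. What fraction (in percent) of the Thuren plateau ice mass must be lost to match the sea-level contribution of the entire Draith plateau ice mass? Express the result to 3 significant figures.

Equal sea-level rise means equal mass of meltwater, i.e. equal mass of ice lost.
Ice mass of Draith: 2.760×10^15 kg; ice mass of Thuren: 3.720×10^15 kg.
Fraction required = 2.760×10^15 / 3.720×10^15 = 0.742 → 74.2 %.

≈ 74.2 %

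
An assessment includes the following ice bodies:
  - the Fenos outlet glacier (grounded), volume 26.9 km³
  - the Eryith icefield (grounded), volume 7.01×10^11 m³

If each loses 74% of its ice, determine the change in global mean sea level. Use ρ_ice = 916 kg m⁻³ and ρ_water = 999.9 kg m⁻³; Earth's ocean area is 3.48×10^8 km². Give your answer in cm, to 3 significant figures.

≈ 0.142 cm

Fenos: 0.74 × 26.9 km³ × (916/999.9) = 18.24 km³ of water.
Eryith: 0.74 × 7.01×10^11 m³ × (916/999.9) = 4.752×10^11 m³ of water.
Total added water ≈ 4.934×10^11 m³ over 3.48×10^14 m² → Δh = 1.42×10^-3 m = 0.142 cm.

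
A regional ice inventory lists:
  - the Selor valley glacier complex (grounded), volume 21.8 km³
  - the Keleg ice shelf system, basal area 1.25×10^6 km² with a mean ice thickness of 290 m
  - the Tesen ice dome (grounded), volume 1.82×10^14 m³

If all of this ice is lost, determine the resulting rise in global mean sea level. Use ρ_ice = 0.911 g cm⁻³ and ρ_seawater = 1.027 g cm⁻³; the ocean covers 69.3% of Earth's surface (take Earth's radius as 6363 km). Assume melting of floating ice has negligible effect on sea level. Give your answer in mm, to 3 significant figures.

≈ 458 mm

Selor: 21.8 km³ × (911/1027) = 19.34 km³ of water.
The Keleg ice shelf system is floating and already displaces its own weight of water, so its melt adds essentially nothing to sea level.
Tesen: 1.82×10^14 m³ × (911/1027) = 1.614×10^14 m³ of water.
Total added water ≈ 1.615×10^14 m³ over 3.53×10^14 m² → Δh = 0.458 m = 458 mm.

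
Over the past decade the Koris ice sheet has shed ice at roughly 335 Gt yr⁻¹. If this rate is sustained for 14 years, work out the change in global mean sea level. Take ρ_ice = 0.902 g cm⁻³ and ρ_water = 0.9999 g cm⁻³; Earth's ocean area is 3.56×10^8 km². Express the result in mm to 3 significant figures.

≈ 13.2 mm

Total mass lost = 335 Gt/yr × 14 yr = 4690 Gt = 4.690×10^15 kg.
ρ_w = 0.9999 g cm⁻³ = 999.9 kg m⁻³, so water volume = 4.690×10^15 / 999.9 = 4.690×10^12 m³.
Δh = 4.690×10^12 / 3.56×10^14 = 0.0132 m = 13.2 mm.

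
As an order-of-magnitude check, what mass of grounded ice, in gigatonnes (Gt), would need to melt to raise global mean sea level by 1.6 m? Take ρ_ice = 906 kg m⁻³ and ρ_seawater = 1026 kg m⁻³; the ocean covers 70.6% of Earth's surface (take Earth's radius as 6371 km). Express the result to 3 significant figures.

≈ 5.91×10^5 Gt

Required water volume = Δh × A = 1.6 m × 3.60×10^14 m² = 5.762×10^14 m³.
ρ_w = 1026 kg m⁻³, so the mass of water = 5.762×10^14 m³ × 1026 kg m⁻³ = 5.911×10^17 kg = 5.91×10^5 Gt (and the same mass of ice, by conservation).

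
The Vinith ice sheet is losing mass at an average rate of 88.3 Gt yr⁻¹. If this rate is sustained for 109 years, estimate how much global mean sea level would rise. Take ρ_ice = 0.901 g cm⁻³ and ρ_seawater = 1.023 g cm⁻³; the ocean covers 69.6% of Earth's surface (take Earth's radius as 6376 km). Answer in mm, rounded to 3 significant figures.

Total mass lost = 88.3 Gt/yr × 109 yr = 9625 Gt = 9.625×10^15 kg.
ρ_w = 1.023 g cm⁻³ = 1023 kg m⁻³, so water volume = 9.625×10^15 / 1023 = 9.408×10^12 m³.
Δh = 9.408×10^12 / 3.56×10^14 = 0.0265 m = 26.5 mm.

≈ 26.5 mm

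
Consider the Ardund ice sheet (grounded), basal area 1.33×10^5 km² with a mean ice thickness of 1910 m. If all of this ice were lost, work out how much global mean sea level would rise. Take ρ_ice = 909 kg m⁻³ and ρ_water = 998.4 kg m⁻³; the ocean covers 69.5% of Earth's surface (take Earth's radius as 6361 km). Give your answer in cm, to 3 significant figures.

≈ 65.4 cm

Ardund: ice volume = 1.33×10^5 km² × 1910 m = 2.540×10^5 km³; 2.540×10^5 × (909/998.4) = 2.313×10^5 km³ of water.
Spread over 3.53×10^14 m² of ocean, Δh = 2.313×10^14 / 3.53×10^14 = 0.654 m = 65.4 cm.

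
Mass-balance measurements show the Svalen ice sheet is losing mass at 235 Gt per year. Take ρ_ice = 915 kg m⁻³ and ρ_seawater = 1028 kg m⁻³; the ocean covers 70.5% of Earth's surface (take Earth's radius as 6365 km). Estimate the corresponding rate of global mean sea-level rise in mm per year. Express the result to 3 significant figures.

ρ_w = 1028 kg m⁻³. Annual water volume added = 235 Gt / ρ_w = 2.350×10^14 kg / 1028 kg m⁻³ = 2.286×10^11 m³.
Δh per year = 2.286×10^11 / 3.59×10^14 = 6.37×10^-4 m = 0.637 mm.

≈ 0.637 mm/yr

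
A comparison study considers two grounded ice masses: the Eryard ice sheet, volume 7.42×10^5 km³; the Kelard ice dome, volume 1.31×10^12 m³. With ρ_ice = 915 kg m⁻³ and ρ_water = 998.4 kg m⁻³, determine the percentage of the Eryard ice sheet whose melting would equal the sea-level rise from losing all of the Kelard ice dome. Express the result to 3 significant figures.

≈ 0.177 %

Equal sea-level rise means equal mass of meltwater, i.e. equal mass of ice lost.
Ice mass of Kelard: 1.199×10^15 kg; ice mass of Eryard: 6.789×10^17 kg.
Fraction required = 1.199×10^15 / 6.789×10^17 = 1.77×10^-3 → 0.177 %.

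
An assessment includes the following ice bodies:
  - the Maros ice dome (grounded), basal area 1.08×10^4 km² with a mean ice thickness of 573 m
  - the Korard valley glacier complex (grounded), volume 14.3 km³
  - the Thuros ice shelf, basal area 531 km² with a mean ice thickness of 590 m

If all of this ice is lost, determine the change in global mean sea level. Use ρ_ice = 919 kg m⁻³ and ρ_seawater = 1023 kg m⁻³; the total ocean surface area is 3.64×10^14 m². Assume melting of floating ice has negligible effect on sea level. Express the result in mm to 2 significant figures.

≈ 15 mm

Maros: ice volume = 1.08×10^4 km² × 573 m = 6188 km³; 6188 × (919/1023) = 5559 km³ of water.
Korard: 14.3 km³ × (919/1023) = 12.85 km³ of water.
The Thuros ice shelf is floating and already displaces its own weight of water, so its melt adds essentially nothing to sea level.
Total added water ≈ 5.572×10^12 m³ over 3.64×10^14 m² → Δh = 0.0153 m = 15 mm.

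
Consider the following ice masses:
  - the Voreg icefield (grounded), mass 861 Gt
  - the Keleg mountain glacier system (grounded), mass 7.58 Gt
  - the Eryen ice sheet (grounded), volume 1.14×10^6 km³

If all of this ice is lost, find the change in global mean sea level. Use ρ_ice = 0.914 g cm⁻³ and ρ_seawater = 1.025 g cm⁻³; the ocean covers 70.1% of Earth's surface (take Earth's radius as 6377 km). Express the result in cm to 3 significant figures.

≈ 284 cm

Voreg: 861 Gt = 8.610×10^14 kg; dividing by ρ_w = 1.025 g cm⁻³ = 1025 kg m⁻³ gives 8.400×10^11 m³ of water.
Keleg: 7.58 Gt = 7.580×10^12 kg; dividing by ρ_w = 1025 kg m⁻³ gives 7.395×10^9 m³ of water.
Eryen: 1.14×10^6 km³ × (914/1025) = 1.017×10^6 km³ of water.
Total added water ≈ 1.017×10^15 m³ over 3.58×10^14 m² → Δh = 2.84 m = 284 cm.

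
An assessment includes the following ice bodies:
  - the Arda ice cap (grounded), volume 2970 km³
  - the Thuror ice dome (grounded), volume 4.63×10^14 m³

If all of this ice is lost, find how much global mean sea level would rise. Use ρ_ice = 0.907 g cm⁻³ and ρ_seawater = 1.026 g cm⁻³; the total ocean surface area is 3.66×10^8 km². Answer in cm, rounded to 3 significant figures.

≈ 113 cm

Arda: 2970 km³ × (907/1026) = 2626 km³ of water.
Thuror: 4.63×10^14 m³ × (907/1026) = 4.093×10^14 m³ of water.
Total added water ≈ 4.119×10^14 m³ over 3.66×10^14 m² → Δh = 1.13 m = 113 cm.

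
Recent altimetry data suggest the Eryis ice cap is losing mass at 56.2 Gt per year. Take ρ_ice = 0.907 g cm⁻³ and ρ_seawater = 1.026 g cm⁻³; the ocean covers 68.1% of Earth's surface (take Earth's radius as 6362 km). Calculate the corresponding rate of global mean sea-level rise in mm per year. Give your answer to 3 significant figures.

ρ_w = 1.026 g cm⁻³ = 1026 kg m⁻³. Annual water volume added = 56.2 Gt / ρ_w = 5.620×10^13 kg / 1026 kg m⁻³ = 5.478×10^10 m³.
Δh per year = 5.478×10^10 / 3.46×10^14 = 1.58×10^-4 m = 0.158 mm.

≈ 0.158 mm/yr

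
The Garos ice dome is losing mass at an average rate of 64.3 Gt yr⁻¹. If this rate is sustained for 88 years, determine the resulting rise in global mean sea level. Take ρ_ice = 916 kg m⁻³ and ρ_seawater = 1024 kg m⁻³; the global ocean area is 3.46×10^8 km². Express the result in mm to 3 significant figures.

Total mass lost = 64.3 Gt/yr × 88 yr = 5658 Gt = 5.658×10^15 kg.
ρ_w = 1024 kg m⁻³, so water volume = 5.658×10^15 / 1024 = 5.526×10^12 m³.
Δh = 5.526×10^12 / 3.46×10^14 = 0.0160 m = 16.0 mm.

≈ 16.0 mm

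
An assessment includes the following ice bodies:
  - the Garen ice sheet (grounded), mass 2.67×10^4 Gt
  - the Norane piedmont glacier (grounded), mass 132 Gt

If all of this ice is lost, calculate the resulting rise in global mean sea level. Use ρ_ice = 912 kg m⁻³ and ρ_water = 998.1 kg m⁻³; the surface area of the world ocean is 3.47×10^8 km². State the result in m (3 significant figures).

≈ 0.0775 m

Garen: 2.67×10^4 Gt = 2.670×10^16 kg; dividing by ρ_w = 998.1 kg m⁻³ gives 2.675×10^13 m³ of water.
Norane: 132 Gt = 1.320×10^14 kg; dividing by ρ_w = 998.1 kg m⁻³ gives 1.323×10^11 m³ of water.
Total added water ≈ 2.688×10^13 m³ over 3.47×10^14 m² → Δh = 0.0775 m.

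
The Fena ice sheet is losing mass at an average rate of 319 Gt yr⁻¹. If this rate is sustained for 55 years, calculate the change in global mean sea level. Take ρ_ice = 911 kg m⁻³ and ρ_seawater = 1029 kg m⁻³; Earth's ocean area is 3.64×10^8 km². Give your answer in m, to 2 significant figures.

≈ 0.047 m

Total mass lost = 319 Gt/yr × 55 yr = 1.754×10^4 Gt = 1.754×10^16 kg.
ρ_w = 1029 kg m⁻³, so water volume = 1.754×10^16 / 1029 = 1.705×10^13 m³.
Δh = 1.705×10^13 / 3.64×10^14 = 0.0468 m.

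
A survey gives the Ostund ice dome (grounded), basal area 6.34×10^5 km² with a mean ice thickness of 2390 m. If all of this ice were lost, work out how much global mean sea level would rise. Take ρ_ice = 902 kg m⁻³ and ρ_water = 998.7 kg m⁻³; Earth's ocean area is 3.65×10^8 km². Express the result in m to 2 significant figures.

≈ 3.7 m

Ostund: ice volume = 6.34×10^5 km² × 2390 m = 1.515×10^6 km³; 1.515×10^6 × (902/998.7) = 1.369×10^6 km³ of water.
Spread over 3.65×10^14 m² of ocean, Δh = 1.369×10^15 / 3.65×10^14 = 3.75 m.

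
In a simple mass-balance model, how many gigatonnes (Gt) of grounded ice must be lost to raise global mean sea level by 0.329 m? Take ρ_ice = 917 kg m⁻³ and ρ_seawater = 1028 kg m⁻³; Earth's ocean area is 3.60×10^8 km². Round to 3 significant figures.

Required water volume = Δh × A = 0.329 m × 3.60×10^14 m² = 1.184×10^14 m³.
ρ_w = 1028 kg m⁻³, so the mass of water = 1.184×10^14 m³ × 1028 kg m⁻³ = 1.218×10^17 kg = 1.22×10^5 Gt (and the same mass of ice, by conservation).

≈ 1.22×10^5 Gt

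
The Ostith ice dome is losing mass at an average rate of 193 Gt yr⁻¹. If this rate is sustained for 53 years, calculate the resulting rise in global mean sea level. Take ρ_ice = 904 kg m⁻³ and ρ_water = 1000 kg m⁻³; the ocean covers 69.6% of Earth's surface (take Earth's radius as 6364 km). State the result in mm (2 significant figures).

≈ 29 mm

Total mass lost = 193 Gt/yr × 53 yr = 1.023×10^4 Gt = 1.023×10^16 kg.
ρ_w = 1000 kg m⁻³, so water volume = 1.023×10^16 / 1000 = 1.023×10^13 m³.
Δh = 1.023×10^13 / 3.54×10^14 = 0.0289 m = 29 mm.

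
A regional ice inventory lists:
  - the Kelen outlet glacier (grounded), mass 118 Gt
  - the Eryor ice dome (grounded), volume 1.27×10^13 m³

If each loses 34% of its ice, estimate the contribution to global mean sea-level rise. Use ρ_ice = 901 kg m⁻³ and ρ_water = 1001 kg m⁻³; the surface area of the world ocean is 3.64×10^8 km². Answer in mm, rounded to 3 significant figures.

≈ 10.8 mm

Kelen: 0.34 × 118 Gt = 4.012×10^13 kg; dividing by ρ_w = 1001 kg m⁻³ gives 4.008×10^10 m³ of water.
Eryor: 0.34 × 1.27×10^13 m³ × (901/1001) = 3.887×10^12 m³ of water.
Total added water ≈ 3.927×10^12 m³ over 3.64×10^14 m² → Δh = 0.0108 m = 10.8 mm.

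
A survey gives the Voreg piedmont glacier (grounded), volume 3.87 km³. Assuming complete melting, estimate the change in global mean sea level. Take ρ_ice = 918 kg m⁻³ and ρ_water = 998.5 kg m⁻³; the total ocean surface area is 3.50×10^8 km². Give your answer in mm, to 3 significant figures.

Voreg: 3.87 km³ × (918/998.5) = 3.558 km³ of water.
Spread over 3.50×10^14 m² of ocean, Δh = 3.558×10^9 / 3.50×10^14 = 1.02×10^-5 m = 0.0102 mm.

≈ 0.0102 mm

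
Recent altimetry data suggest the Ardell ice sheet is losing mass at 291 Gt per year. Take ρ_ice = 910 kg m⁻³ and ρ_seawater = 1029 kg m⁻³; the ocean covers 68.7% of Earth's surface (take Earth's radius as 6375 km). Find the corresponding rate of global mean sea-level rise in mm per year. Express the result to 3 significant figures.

≈ 0.806 mm/yr

ρ_w = 1029 kg m⁻³. Annual water volume added = 291 Gt / ρ_w = 2.910×10^14 kg / 1029 kg m⁻³ = 2.828×10^11 m³.
Δh per year = 2.828×10^11 / 3.51×10^14 = 8.06×10^-4 m = 0.806 mm.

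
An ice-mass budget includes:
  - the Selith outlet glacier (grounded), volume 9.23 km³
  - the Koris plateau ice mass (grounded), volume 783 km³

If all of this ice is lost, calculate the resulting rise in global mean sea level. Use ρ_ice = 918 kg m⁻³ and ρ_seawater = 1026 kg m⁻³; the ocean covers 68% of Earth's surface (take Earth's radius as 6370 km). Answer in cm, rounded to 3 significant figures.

Selith: 9.23 km³ × (918/1026) = 8.258 km³ of water.
Koris: 783 km³ × (918/1026) = 700.6 km³ of water.
Total added water ≈ 7.088×10^11 m³ over 3.47×10^14 m² → Δh = 2.04×10^-3 m = 0.204 cm.

≈ 0.204 cm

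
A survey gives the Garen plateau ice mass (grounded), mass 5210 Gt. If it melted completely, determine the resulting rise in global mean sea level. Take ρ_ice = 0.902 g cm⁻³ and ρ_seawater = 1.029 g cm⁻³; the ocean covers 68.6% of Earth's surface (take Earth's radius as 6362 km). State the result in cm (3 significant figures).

Garen: 5210 Gt = 5.210×10^15 kg; dividing by ρ_w = 1.029 g cm⁻³ = 1029 kg m⁻³ gives 5.063×10^12 m³ of water.
Spread over 3.49×10^14 m² of ocean, Δh = 5.063×10^12 / 3.49×10^14 = 0.0145 m = 1.45 cm.

≈ 1.45 cm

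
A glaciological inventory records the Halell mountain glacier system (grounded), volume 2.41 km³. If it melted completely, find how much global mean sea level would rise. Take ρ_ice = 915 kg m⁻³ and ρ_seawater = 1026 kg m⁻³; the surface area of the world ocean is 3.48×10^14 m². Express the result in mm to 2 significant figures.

≈ 6.2×10^-3 mm

Halell: 2.41 km³ × (915/1026) = 2.149 km³ of water.
Spread over 3.48×10^14 m² of ocean, Δh = 2.149×10^9 / 3.48×10^14 = 6.18×10^-6 m = 6.2×10^-3 mm.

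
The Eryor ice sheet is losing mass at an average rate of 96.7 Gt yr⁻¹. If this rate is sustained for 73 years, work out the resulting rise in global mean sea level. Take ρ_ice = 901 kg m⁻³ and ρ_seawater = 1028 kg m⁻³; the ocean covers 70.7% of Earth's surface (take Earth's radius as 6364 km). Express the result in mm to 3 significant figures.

≈ 19.1 mm

Total mass lost = 96.7 Gt/yr × 73 yr = 7059 Gt = 7.059×10^15 kg.
ρ_w = 1028 kg m⁻³, so water volume = 7.059×10^15 / 1028 = 6.867×10^12 m³.
Δh = 6.867×10^12 / 3.60×10^14 = 0.0191 m = 19.1 mm.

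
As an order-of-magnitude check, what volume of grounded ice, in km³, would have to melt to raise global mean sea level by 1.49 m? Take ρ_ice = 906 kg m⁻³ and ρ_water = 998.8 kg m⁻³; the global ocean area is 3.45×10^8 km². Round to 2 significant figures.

Required water volume = Δh × A = 1.49 m × 3.45×10^14 m² = 5.140×10^14 m³ = 5.140×10^5 km³.
Ice volume = water volume × ρ_w/ρ_ice = 5.140×10^5 × 998.8/906 = 5.7×10^5 km³.

≈ 5.7×10^5 km³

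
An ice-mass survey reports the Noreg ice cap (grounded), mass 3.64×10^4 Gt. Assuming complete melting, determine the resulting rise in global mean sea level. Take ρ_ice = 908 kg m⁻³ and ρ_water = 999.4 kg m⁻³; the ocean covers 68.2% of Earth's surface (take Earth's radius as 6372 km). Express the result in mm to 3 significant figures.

Noreg: 3.64×10^4 Gt = 3.640×10^16 kg; dividing by ρ_w = 999.4 kg m⁻³ gives 3.642×10^13 m³ of water.
Spread over 3.48×10^14 m² of ocean, Δh = 3.642×10^13 / 3.48×10^14 = 0.105 m = 105 mm.

≈ 105 mm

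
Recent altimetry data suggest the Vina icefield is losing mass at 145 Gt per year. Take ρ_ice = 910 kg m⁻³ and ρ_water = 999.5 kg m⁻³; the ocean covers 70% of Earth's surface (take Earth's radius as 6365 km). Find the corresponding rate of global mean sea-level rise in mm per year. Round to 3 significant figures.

≈ 0.407 mm/yr

ρ_w = 999.5 kg m⁻³. Annual water volume added = 145 Gt / ρ_w = 1.450×10^14 kg / 999.5 kg m⁻³ = 1.451×10^11 m³.
Δh per year = 1.451×10^11 / 3.56×10^14 = 4.07×10^-4 m = 0.407 mm.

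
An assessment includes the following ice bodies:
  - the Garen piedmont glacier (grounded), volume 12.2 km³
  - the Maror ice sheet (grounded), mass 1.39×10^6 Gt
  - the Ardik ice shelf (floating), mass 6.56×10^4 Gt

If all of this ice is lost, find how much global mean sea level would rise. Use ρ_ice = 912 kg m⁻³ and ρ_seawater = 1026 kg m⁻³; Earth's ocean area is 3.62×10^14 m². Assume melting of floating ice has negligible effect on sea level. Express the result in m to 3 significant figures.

Garen: 12.2 km³ × (912/1026) = 10.84 km³ of water.
Maror: 1.39×10^6 Gt = 1.390×10^18 kg; dividing by ρ_w = 1026 kg m⁻³ gives 1.355×10^15 m³ of water.
The Ardik ice shelf is floating and already displaces its own weight of water, so its melt adds essentially nothing to sea level.
Total added water ≈ 1.355×10^15 m³ over 3.62×10^14 m² → Δh = 3.74 m.

≈ 3.74 m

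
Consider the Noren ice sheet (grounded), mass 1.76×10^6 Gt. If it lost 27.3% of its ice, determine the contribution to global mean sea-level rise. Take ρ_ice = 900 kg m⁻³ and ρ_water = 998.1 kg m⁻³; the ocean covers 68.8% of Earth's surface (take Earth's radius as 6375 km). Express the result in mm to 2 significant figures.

≈ 1400 mm

Noren: 0.273 × 1.76×10^6 Gt = 4.805×10^17 kg; dividing by ρ_w = 998.1 kg m⁻³ gives 4.814×10^14 m³ of water.
Spread over 3.51×10^14 m² of ocean, Δh = 4.814×10^14 / 3.51×10^14 = 1.37 m = 1400 mm.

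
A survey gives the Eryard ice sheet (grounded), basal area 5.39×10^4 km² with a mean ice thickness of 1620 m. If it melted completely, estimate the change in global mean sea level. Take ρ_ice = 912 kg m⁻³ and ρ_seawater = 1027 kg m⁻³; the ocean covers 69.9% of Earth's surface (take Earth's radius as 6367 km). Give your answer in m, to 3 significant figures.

Eryard: ice volume = 5.39×10^4 km² × 1620 m = 8.732×10^4 km³; 8.732×10^4 × (912/1027) = 7.754×10^4 km³ of water.
Spread over 3.56×10^14 m² of ocean, Δh = 7.754×10^13 / 3.56×10^14 = 0.218 m.

≈ 0.218 m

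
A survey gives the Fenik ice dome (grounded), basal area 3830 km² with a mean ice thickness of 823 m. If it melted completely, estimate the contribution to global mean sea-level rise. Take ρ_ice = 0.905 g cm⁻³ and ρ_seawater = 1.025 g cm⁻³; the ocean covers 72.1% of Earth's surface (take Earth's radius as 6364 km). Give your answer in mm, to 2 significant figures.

≈ 7.6 mm

Fenik: ice volume = 3830 km² × 823 m = 3152 km³; 3152 × (905/1025) = 2783 km³ of water.
Spread over 3.67×10^14 m² of ocean, Δh = 2.783×10^12 / 3.67×10^14 = 7.58×10^-3 m = 7.6 mm.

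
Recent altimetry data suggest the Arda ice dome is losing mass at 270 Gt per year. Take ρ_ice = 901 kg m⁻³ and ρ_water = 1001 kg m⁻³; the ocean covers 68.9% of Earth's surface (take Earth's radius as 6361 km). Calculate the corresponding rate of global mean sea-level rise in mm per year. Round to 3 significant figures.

≈ 0.770 mm/yr

ρ_w = 1001 kg m⁻³. Annual water volume added = 270 Gt / ρ_w = 2.700×10^14 kg / 1001 kg m⁻³ = 2.697×10^11 m³.
Δh per year = 2.697×10^11 / 3.50×10^14 = 7.70×10^-4 m = 0.770 mm.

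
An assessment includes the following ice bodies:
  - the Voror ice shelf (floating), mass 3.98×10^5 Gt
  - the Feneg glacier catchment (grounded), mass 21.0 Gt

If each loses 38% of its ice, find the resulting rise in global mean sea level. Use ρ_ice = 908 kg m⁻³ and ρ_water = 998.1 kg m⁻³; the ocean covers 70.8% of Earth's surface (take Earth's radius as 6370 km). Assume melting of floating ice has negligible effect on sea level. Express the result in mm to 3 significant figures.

≈ 0.0221 mm

The Voror ice shelf is floating and already displaces its own weight of water, so its melt adds essentially nothing to sea level.
Feneg: 0.38 × 21.0 Gt = 7.980×10^12 kg; dividing by ρ_w = 998.1 kg m⁻³ gives 7.995×10^9 m³ of water.
Total added water ≈ 7.995×10^9 m³ over 3.61×10^14 m² → Δh = 2.21×10^-5 m = 0.0221 mm.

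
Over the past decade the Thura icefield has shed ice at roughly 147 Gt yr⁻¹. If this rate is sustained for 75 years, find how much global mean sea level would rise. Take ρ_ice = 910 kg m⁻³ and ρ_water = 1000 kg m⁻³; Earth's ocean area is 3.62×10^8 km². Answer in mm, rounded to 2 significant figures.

≈ 30 mm

Total mass lost = 147 Gt/yr × 75 yr = 1.102×10^4 Gt = 1.102×10^16 kg.
ρ_w = 1000 kg m⁻³, so water volume = 1.102×10^16 / 1000 = 1.102×10^13 m³.
Δh = 1.102×10^13 / 3.62×10^14 = 0.0305 m = 30 mm.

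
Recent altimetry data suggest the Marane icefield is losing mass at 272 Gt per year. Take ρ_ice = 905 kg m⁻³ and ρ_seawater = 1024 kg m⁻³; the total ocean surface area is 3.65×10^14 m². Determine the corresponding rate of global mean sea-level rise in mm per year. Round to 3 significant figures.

ρ_w = 1024 kg m⁻³. Annual water volume added = 272 Gt / ρ_w = 2.720×10^14 kg / 1024 kg m⁻³ = 2.656×10^11 m³.
Δh per year = 2.656×10^11 / 3.65×10^14 = 7.28×10^-4 m = 0.728 mm.

≈ 0.728 mm/yr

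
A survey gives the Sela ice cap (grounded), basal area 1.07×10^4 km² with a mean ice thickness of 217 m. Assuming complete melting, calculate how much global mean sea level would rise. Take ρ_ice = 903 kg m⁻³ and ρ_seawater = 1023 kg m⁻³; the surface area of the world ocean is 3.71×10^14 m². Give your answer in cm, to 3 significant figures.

≈ 0.552 cm

Sela: ice volume = 1.07×10^4 km² × 217 m = 2322 km³; 2322 × (903/1023) = 2050 km³ of water.
Spread over 3.71×10^14 m² of ocean, Δh = 2.050×10^12 / 3.71×10^14 = 5.52×10^-3 m = 0.552 cm.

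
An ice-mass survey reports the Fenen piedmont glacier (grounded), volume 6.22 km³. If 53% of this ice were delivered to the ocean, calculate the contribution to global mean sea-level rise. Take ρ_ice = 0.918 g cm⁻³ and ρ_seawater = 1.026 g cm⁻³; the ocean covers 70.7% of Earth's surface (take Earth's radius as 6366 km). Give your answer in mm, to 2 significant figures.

≈ 8.2×10^-3 mm

Fenen: 0.53 × 6.22 km³ × (918/1026) = 2.950 km³ of water.
Spread over 3.60×10^14 m² of ocean, Δh = 2.950×10^9 / 3.60×10^14 = 8.19×10^-6 m = 8.2×10^-3 mm.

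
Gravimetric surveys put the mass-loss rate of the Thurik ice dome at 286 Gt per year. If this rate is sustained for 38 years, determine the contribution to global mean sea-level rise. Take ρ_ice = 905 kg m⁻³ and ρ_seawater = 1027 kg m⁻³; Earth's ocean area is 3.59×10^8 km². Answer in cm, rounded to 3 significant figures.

Total mass lost = 286 Gt/yr × 38 yr = 1.087×10^4 Gt = 1.087×10^16 kg.
ρ_w = 1027 kg m⁻³, so water volume = 1.087×10^16 / 1027 = 1.058×10^13 m³.
Δh = 1.058×10^13 / 3.59×10^14 = 0.0295 m = 2.95 cm.

≈ 2.95 cm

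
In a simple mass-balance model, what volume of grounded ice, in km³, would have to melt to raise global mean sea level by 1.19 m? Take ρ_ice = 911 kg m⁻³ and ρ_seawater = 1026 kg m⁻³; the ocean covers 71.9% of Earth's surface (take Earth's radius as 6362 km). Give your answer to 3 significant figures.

≈ 4.90×10^5 km³

Required water volume = Δh × A = 1.19 m × 3.66×10^14 m² = 4.352×10^14 m³ = 4.352×10^5 km³.
Ice volume = water volume × ρ_w/ρ_ice = 4.352×10^5 × 1026/911 = 4.90×10^5 km³.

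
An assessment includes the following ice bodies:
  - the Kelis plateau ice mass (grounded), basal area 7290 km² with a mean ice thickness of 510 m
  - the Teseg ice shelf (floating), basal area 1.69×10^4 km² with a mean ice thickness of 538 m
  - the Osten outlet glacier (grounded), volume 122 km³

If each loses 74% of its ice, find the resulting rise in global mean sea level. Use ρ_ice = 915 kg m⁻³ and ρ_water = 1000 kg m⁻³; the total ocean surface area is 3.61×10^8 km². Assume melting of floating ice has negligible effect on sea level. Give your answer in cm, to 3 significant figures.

≈ 0.720 cm

Kelis: ice volume = 7290 km² × 510 m = 3718 km³; 0.74 × 3718 × (915/1000) = 2517 km³ of water.
The Teseg ice shelf is floating and already displaces its own weight of water, so its melt adds essentially nothing to sea level.
Osten: 0.74 × 122 km³ × (915/1000) = 82.61 km³ of water.
Total added water ≈ 2.600×10^12 m³ over 3.61×10^14 m² → Δh = 7.20×10^-3 m = 0.720 cm.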